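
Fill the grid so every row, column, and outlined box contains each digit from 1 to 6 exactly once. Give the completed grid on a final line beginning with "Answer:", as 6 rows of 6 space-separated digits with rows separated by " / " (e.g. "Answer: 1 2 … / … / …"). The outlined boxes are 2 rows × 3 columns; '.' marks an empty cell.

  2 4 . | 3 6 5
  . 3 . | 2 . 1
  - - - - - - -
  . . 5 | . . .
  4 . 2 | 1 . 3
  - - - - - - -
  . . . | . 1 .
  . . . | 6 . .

Step 1. [r6c5∈{2,3,4,5}] 3 has one home in col 5: r6c5 ⇒ r6c5=3.
Step 2. [r3c6∈{2,4,6}] col 6 places 6 nowhere but r3c6, so r3c6=6.
Step 3. [r2c1∈{5,6}] in row 2, 5 fits only at r2c1 ⇒ r2c1=5.
Step 4. [r6c1∈{1}] r6c1's peers cover all but 1 ⇒ r6c1=1.
Step 5. [r5c3∈{3,4,6}] col 3 places 3 nowhere but r5c3. So r5c3=3.
Step 6. [r6c2∈{2,5}] 5 has one home in row 6: r6c2, so r6c2=5.
Step 7. [r6c6∈{2,4}] r6c6 is the only open cell in row 6 admitting 2, so r6c6=2.
Step 8. [r3c4∈{4}] r3c4 has the single candidate 4 ⇒ r3c4=4.
Step 9. [r5c1∈{6}] only 6 remains possible at r5c1. So r5c1=6.
Step 10. [r5c2∈{2}] r5c2's peers cover all but 2, so r5c2=2.
Step 11. [r2c3∈{6}] nothing but 6 survives at r2c3 ⇒ r2c3=6.
Step 12. [r2c5∈{4}] r2c5 is down to just 4 ⇒ r2c5=4.
Step 13. [r3c2∈{1}] nothing but 1 survives at r3c2. So r3c2=1.
Step 14. [r3c5∈{2}] r3c5 has the single candidate 2. So r3c5=2.
Step 15. [r3c1∈{3}] r3c1 has the single candidate 3, so r3c1=3.
Step 16. [r5c4∈{5}] r5c4 has the single candidate 5 ⇒ r5c4=5.
Step 17. [r5c6∈{4}] r5c6's peers cover all but 4. So r5c6=4.
Step 18. [r6c3∈{4}] r6c3 has the single candidate 4, so r6c3=4.
Step 19. [r1c3∈{1}] only 1 remains possible at r1c3. So r1c3=1.
Step 20. [r4c5∈{5}] r4c5 is down to just 5. So r4c5=5.
Step 21. [r4c2∈{6}] only 6 remains possible at r4c2 ⇒ r4c2=6.

Answer: 2 4 1 3 6 5 / 5 3 6 2 4 1 / 3 1 5 4 2 6 / 4 6 2 1 5 3 / 6 2 3 5 1 4 / 1 5 4 6 3 2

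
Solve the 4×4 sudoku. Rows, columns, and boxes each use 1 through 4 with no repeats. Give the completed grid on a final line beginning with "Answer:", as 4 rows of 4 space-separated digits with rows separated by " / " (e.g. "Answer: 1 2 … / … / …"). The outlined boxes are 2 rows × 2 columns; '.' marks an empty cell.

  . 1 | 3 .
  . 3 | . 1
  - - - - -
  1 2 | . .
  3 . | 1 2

Step 1. [r1c4∈{4}] nothing but 4 survives at r1c4. So r1c4=4.
Step 2. [r1c1∈{2}] r1c1's peers cover all but 2. So r1c1=2.
Step 3. [r2c1∈{4}] only 4 remains possible at r2c1, so r2c1=4.
Step 4. [r2c3∈{2}] only 2 remains possible at r2c3. So r2c3=2.
Step 5. [r4c2∈{4}] r4c2 is down to just 4, so r4c2=4.
Step 6. [r3c4∈{3}] nothing but 3 survives at r3c4 ⇒ r3c4=3.
Step 7. [r3c3∈{4}] nothing but 4 survives at r3c3 ⇒ r3c3=4.

Answer: 2 1 3 4 / 4 3 2 1 / 1 2 4 3 / 3 4 1 2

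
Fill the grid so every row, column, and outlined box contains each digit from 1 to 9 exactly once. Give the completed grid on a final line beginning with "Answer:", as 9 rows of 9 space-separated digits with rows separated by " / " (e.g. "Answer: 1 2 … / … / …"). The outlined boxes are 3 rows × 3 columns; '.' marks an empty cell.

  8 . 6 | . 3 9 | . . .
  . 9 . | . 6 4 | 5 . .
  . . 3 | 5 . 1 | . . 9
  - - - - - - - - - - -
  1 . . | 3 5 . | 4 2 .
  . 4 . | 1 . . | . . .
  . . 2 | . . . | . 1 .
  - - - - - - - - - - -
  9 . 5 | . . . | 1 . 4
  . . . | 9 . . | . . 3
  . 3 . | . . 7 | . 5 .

Step 1. [r5c8∈{3,6,7,8,9}] in col 8, 9 fits only at r5c8 ⇒ r5c8=9.
Step 2. [r3c1∈{2,4,7}] r3c1 is the only open cell in box 1 admitting 4, so r3c1=4.
Step 3. [r1c2∈{1,2,5,7}] across row 1, 5 lands solely at r1c2 ⇒ r1c2=5.
Step 4. [r8c2∈{1,2,6,7,8}] r8c2 is the only open cell in col 2 admitting 1. So r8c2=1.
Step 5. [r9c5∈{1,2,4,8}] across row 9, 1 lands solely at r9c5, so r9c5=1.
Step 6. [r7c6∈{2,3,6,8}] 3 has one home in row 7: r7c6. So r7c6=3.
Step 7. [r9c7∈{2,6,8,9}] in row 9, 9 fits only at r9c7, so r9c7=9.
Step 8. [r8c6∈{2,5,6,8}] in row 8, 5 fits only at r8c6, so r8c6=5.
Step 9. [r1c9∈{1,2,7}] in row 1, 1 fits only at r1c9, so r1c9=1.
Step 10. [r5c6∈{2,6,8}] r5c6 is the only open cell in col 6 admitting 2, so r5c6=2.
Step 11. [r6c5∈{4,7,8,9}] across row 6, 9 lands solely at r6c5 ⇒ r6c5=9.
Step 12. [r6c4∈{4,6,7,8}] 4 has one home in row 6: r6c4. So r6c4=4.
Step 13. [r5c5∈{7,8}] across box 5, 7 lands solely at r5c5 ⇒ r5c5=7.
Step 14. [r5c3∈{8}] r5c3 has the single candidate 8 ⇒ r5c3=8.
Step 15. [r7c2∈{2,6,7,8}] r7c2 is the only open cell in col 2 admitting 8 ⇒ r7c2=8.
Step 16. [r7c8∈{6,7}] in row 7, 7 fits only at r7c8 ⇒ r7c8=7.
Step 17. [r3c2∈{2,7}] across col 2, 2 lands solely at r3c2, so r3c2=2.
Step 18. [r2c1∈{7}] nothing but 7 survives at r2c1. So r2c1=7.
Step 19. [r3c5∈{8}] r3c5 has the single candidate 8, so r3c5=8.
Step 20. [r2c4∈{2}] r2c4 has the single candidate 2, so r2c4=2.
Step 21. [r9c9∈{2,6,8}] in col 9, 2 fits only at r9c9 ⇒ r9c9=2.
Step 22. [r9c1∈{6}] r9c1 has the single candidate 6, so r9c1=6.
Step 23. [r3c7∈{6,7}] in row 3, 7 fits only at r3c7 ⇒ r3c7=7.
Step 24. [r2c9∈{8}] nothing but 8 survives at r2c9, so r2c9=8.
Step 25. [r6c7∈{3,6,8}] r6c7 is the only open cell in box 6 admitting 8. So r6c7=8.
Step 26. [r6c6∈{6}] nothing but 6 survives at r6c6 ⇒ r6c6=6.
Step 27. [r6c2∈{7}] only 7 remains possible at r6c2 ⇒ r6c2=7.
Step 28. [r5c7∈{3,6}] 3 has one home in col 7: r5c7. So r5c7=3.
Step 29. [r6c9∈{5}] r6c9's peers cover all but 5 ⇒ r6c9=5.
Step 30. [r8c5∈{2,4}] 4 has one home in col 5: r8c5, so r8c5=4.
Step 31. [r5c9∈{6}] only 6 remains possible at r5c9, so r5c9=6.
Step 32. [r3c8∈{6}] r3c8 is down to just 6, so r3c8=6.
Step 33. [r1c7∈{2}] r1c7 has the single candidate 2, so r1c7=2.
Step 34. [r9c4∈{8}] only 8 remains possible at r9c4 ⇒ r9c4=8.
Step 35. [r1c8∈{4}] r1c8 is down to just 4. So r1c8=4.
Step 36. [r7c5∈{2}] nothing but 2 survives at r7c5, so r7c5=2.
Step 37. [r4c2∈{6}] r4c2's peers cover all but 6 ⇒ r4c2=6.
Step 38. [r4c6∈{8}] nothing but 8 survives at r4c6 ⇒ r4c6=8.
Step 39. [r4c3∈{9}] r4c3's peers cover all but 9, so r4c3=9.
Step 40. [r1c4∈{7}] nothing but 7 survives at r1c4. So r1c4=7.
Step 41. [r7c4∈{6}] r7c4's peers cover all but 6 ⇒ r7c4=6.
Step 42. [r8c1∈{2}] r8c1's peers cover all but 2. So r8c1=2.
Step 43. [r8c8∈{8}] r8c8 has the single candidate 8 ⇒ r8c8=8.
Step 44. [r9c3∈{4}] r9c3 is down to just 4, so r9c3=4.
Step 45. [r8c3∈{7}] r8c3 has the single candidate 7. So r8c3=7.
Step 46. [r2c8∈{3}] only 3 remains possible at r2c8, so r2c8=3.
Step 47. [r6c1∈{3}] r6c1 is down to just 3, so r6c1=3.
Step 48. [r8c7∈{6}] only 6 remains possible at r8c7. So r8c7=6.
Step 49. [r5c1∈{5}] r5c1's peers cover all but 5 ⇒ r5c1=5.
Step 50. [r2c3∈{1}] nothing but 1 survives at r2c3 ⇒ r2c3=1.
Step 51. [r4c9∈{7}] r4c9 is down to just 7 ⇒ r4c9=7.

Answer: 8 5 6 7 3 9 2 4 1 / 7 9 1 2 6 4 5 3 8 / 4 2 3 5 8 1 7 6 9 / 1 6 9 3 5 8 4 2 7 / 5 4 8 1 7 2 3 9 6 / 3 7 2 4 9 6 8 1 5 / 9 8 5 6 2 3 1 7 4 / 2 1 7 9 4 5 6 8 3 / 6 3 4 8 1 7 9 5 2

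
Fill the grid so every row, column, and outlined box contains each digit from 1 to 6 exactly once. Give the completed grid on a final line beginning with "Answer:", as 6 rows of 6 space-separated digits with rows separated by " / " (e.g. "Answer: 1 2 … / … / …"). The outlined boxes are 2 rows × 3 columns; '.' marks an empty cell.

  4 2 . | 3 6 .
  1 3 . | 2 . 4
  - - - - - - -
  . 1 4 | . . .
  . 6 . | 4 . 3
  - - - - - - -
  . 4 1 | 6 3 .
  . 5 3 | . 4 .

Step 1. [r3c4∈{5}] r3c4's peers cover all but 5 ⇒ r3c4=5.
Step 2. [r5c1∈{2}] r5c1 has the single candidate 2 ⇒ r5c1=2.
Step 3. [r1c3∈{5}] r1c3 has the single candidate 5 ⇒ r1c3=5.
Step 4. [r6c6∈{1,2}] row 6 places 2 nowhere but r6c6 ⇒ r6c6=2.
Step 5. [r3c5∈{2}] only 2 remains possible at r3c5, so r3c5=2.
Step 6. [r2c3∈{6}] only 6 remains possible at r2c3 ⇒ r2c3=6.
Step 7. [r5c6∈{5}] only 5 remains possible at r5c6 ⇒ r5c6=5.
Step 8. [r6c4∈{1}] nothing but 1 survives at r6c4. So r6c4=1.
Step 9. [r3c6∈{6}] r3c6 has the single candidate 6 ⇒ r3c6=6.
Step 10. [r4c1∈{5}] only 5 remains possible at r4c1 ⇒ r4c1=5.
Step 11. [r1c6∈{1}] r1c6's peers cover all but 1 ⇒ r1c6=1.
Step 12. [r4c5∈{1}] r4c5 has the single candidate 1. So r4c5=1.
Step 13. [r6c1∈{6}] r6c1 is down to just 6 ⇒ r6c1=6.
Step 14. [r2c5∈{5}] r2c5 has the single candidate 5 ⇒ r2c5=5.
Step 15. [r4c3∈{2}] r4c3 is down to just 2 ⇒ r4c3=2.
Step 16. [r3c1∈{3}] nothing but 3 survives at r3c1. So r3c1=3.

Answer: 4 2 5 3 6 1 / 1 3 6 2 5 4 / 3 1 4 5 2 6 / 5 6 2 4 1 3 / 2 4 1 6 3 5 / 6 5 3 1 4 2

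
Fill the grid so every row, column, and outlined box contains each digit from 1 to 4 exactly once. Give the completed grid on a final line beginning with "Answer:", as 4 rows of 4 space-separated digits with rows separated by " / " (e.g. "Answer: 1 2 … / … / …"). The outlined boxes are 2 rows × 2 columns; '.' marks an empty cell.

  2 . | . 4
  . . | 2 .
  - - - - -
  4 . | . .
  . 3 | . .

Step 1. [r4c1∈{1}] nothing but 1 survives at r4c1, so r4c1=1.
Step 2. [r1c3∈{1,3}] r1c3 is the only open cell in row 1 admitting 3. So r1c3=3.
Step 3. [r3c4∈{1,2,3}] r3c4 is the only open cell in row 3 admitting 3. So r3c4=3.
Step 4. [r1c2∈{1}] nothing but 1 survives at r1c2. So r1c2=1.
Step 5. [r2c1∈{3}] only 3 remains possible at r2c1 ⇒ r2c1=3.
Step 6. [r3c3∈{1}] only 1 remains possible at r3c3. So r3c3=1.
Step 7. [r4c3∈{4}] nothing but 4 survives at r4c3. So r4c3=4.
Step 8. [r2c4∈{1}] nothing but 1 survives at r2c4. So r2c4=1.
Step 9. [r2c2∈{4}] only 4 remains possible at r2c2 ⇒ r2c2=4.
Step 10. [r4c4∈{2}] r4c4's peers cover all but 2. So r4c4=2.
Step 11. [r3c2∈{2}] r3c2's peers cover all but 2 ⇒ r3c2=2.

Answer: 2 1 3 4 / 3 4 2 1 / 4 2 1 3 / 1 3 4 2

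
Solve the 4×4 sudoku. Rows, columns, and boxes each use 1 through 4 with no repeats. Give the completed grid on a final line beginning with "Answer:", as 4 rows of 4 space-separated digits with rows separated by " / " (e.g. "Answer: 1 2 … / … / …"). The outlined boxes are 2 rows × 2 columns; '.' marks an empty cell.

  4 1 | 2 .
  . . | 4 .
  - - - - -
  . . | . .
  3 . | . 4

Step 1. [r3c4∈{1,2,3}] col 4 places 2 nowhere but r3c4. So r3c4=2.
Step 2. [r2c2∈{2,3}] 3 has one home in col 2: r2c2. So r2c2=3.
Step 3. [r3c1∈{1}] nothing but 1 survives at r3c1 ⇒ r3c1=1.
Step 4. [r4c3∈{1}] r4c3's peers cover all but 1. So r4c3=1.
Step 5. [r2c1∈{2}] r2c1 has the single candidate 2. So r2c1=2.
Step 6. [r2c4∈{1}] r2c4's peers cover all but 1. So r2c4=1.
Step 7. [r4c2∈{2}] nothing but 2 survives at r4c2, so r4c2=2.
Step 8. [r3c3∈{3}] only 3 remains possible at r3c3, so r3c3=3.
Step 9. [r1c4∈{3}] nothing but 3 survives at r1c4, so r1c4=3.
Step 10. [r3c2∈{4}] only 4 remains possible at r3c2. So r3c2=4.

Answer: 4 1 2 3 / 2 3 4 1 / 1 4 3 2 / 3 2 1 4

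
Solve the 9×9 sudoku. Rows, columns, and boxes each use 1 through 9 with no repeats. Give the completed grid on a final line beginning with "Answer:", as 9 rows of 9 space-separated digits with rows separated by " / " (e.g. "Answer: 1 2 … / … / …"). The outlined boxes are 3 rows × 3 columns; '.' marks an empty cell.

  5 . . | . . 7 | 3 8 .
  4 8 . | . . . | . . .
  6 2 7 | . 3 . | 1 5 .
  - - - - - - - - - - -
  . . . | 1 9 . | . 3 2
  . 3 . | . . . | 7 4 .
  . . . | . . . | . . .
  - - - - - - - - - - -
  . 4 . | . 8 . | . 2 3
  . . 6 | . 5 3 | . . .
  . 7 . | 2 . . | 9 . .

Step 1. [r1c5∈{1,2,4,6}] across row 1, 2 lands solely at r1c5, so r1c5=2.
Step 2. [r5c5∈{6}] only 6 remains possible at r5c5. So r5c5=6.
Step 3. [r8c1∈{1,2,8,9}] r8c1 is the only open cell in row 8 admitting 2. So r8c1=2.
Step 4. [r6c4∈{3,4,5,7,8}] r6c4 is the only open cell in row 6 admitting 3 ⇒ r6c4=3.
Step 5. [r8c7∈{4,8}] 4 has one home in col 7: r8c7. So r8c7=4.
Step 6. [r8c9∈{1,7,8}] r8c9 is the only open cell in row 8 admitting 8 ⇒ r8c9=8.
Step 7. [r2c5∈{1}] r2c5 has the single candidate 1, so r2c5=1.
Step 8. [r8c8∈{1,7}] 7 has one home in box 9: r8c8 ⇒ r8c8=7.
Step 9. [r8c2∈{1,9}] in row 8, 1 fits only at r8c2, so r8c2=1.
Step 10. [r8c4∈{9}] r8c4 is down to just 9, so r8c4=9.
Step 11. [r1c2∈{9}] nothing but 9 survives at r1c2. So r1c2=9.
Step 12. [r7c1∈{9}] r7c1 is down to just 9 ⇒ r7c1=9.
Step 13. [r7c3∈{5}] r7c3 has the single candidate 5, so r7c3=5.
Step 14. [r7c7∈{6}] r7c7 has the single candidate 6 ⇒ r7c7=6.
Step 15. [r9c6∈{1,4,6}] 6 has one home in row 9: r9c6 ⇒ r9c6=6.
Step 16. [r9c9∈{1,5}] in row 9, 5 fits only at r9c9. So r9c9=5.
Step 17. [r4c1∈{7,8}] r4c1 is the only open cell in row 4 admitting 7. So r4c1=7.
Step 18. [r2c9∈{6,7,9}] across row 2, 7 lands solely at r2c9, so r2c9=7.
Step 19. [r1c3∈{1}] r1c3's peers cover all but 1, so r1c3=1.
Step 20. [r9c1∈{3,8}] 3 has one home in col 1: r9c1 ⇒ r9c1=3.
Step 21. [r9c3∈{8}] nothing but 8 survives at r9c3. So r9c3=8.
Step 22. [r4c2∈{5,6}] across row 4, 6 lands solely at r4c2, so r4c2=6.
Step 23. [r6c2∈{5}] only 5 remains possible at r6c2 ⇒ r6c2=5.
Step 24. [r6c7∈{8}] r6c7 is down to just 8 ⇒ r6c7=8.
Step 25. [r4c6∈{4,5,8}] row 4 places 8 nowhere but r4c6. So r4c6=8.
Step 26. [r6c1∈{1}] nothing but 1 survives at r6c1, so r6c1=1.
Step 27. [r5c4∈{5}] only 5 remains possible at r5c4 ⇒ r5c4=5.
Step 28. [r5c6∈{2}] r5c6 is down to just 2. So r5c6=2.
Step 29. [r6c6∈{4}] r6c6 is down to just 4, so r6c6=4.
Step 30. [r3c6∈{9}] r3c6 has the single candidate 9 ⇒ r3c6=9.
Step 31. [r2c4∈{6}] r2c4 is down to just 6 ⇒ r2c4=6.
Step 32. [r1c9∈{4,6}] r1c9 is the only open cell in row 1 admitting 6. So r1c9=6.
Step 33. [r6c9∈{9}] r6c9 has the single candidate 9 ⇒ r6c9=9.
Step 34. [r3c9∈{4}] only 4 remains possible at r3c9 ⇒ r3c9=4.
Step 35. [r2c7∈{2}] nothing but 2 survives at r2c7, so r2c7=2.
Step 36. [r2c6∈{5}] nothing but 5 survives at r2c6. So r2c6=5.
Step 37. [r9c8∈{1}] r9c8's peers cover all but 1 ⇒ r9c8=1.
Step 38. [r9c5∈{4}] r9c5's peers cover all but 4. So r9c5=4.
Step 39. [r7c6∈{1}] r7c6 is down to just 1. So r7c6=1.
Step 40. [r4c7∈{5}] r4c7 has the single candidate 5 ⇒ r4c7=5.
Step 41. [r1c4∈{4}] r1c4's peers cover all but 4, so r1c4=4.
Step 42. [r5c1∈{8}] only 8 remains possible at r5c1 ⇒ r5c1=8.
Step 43. [r5c3∈{9}] r5c3 is down to just 9, so r5c3=9.
Step 44. [r7c4∈{7}] r7c4 is down to just 7, so r7c4=7.
Step 45. [r4c3∈{4}] r4c3 is down to just 4. So r4c3=4.
Step 46. [r6c5∈{7}] r6c5 is down to just 7 ⇒ r6c5=7.
Step 47. [r3c4∈{8}] r3c4 has the single candidate 8. So r3c4=8.
Step 48. [r6c8∈{6}] r6c8 has the single candidate 6, so r6c8=6.
Step 49. [r5c9∈{1}] r5c9's peers cover all but 1. So r5c9=1.
Step 50. [r6c3∈{2}] r6c3's peers cover all but 2 ⇒ r6c3=2.
Step 51. [r2c8∈{9}] r2c8 has the single candidate 9, so r2c8=9.
Step 52. [r2c3∈{3}] r2c3's peers cover all but 3 ⇒ r2c3=3.

Answer: 5 9 1 4 2 7 3 8 6 / 4 8 3 6 1 5 2 9 7 / 6 2 7 8 3 9 1 5 4 / 7 6 4 1 9 8 5 3 2 / 8 3 9 5 6 2 7 4 1 / 1 5 2 3 7 4 8 6 9 / 9 4 5 7 8 1 6 2 3 / 2 1 6 9 5 3 4 7 8 / 3 7 8 2 4 6 9 1 5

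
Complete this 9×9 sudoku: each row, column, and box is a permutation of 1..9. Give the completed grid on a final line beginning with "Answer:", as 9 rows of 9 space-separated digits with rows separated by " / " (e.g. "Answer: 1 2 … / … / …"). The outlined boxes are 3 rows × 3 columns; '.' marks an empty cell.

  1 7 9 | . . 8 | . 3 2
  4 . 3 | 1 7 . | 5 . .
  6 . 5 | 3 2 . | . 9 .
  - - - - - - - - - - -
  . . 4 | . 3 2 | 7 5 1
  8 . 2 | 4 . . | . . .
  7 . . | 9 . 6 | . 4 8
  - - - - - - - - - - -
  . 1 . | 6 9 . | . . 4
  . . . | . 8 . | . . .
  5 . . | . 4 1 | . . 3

Step 1. [r5c8∈{6}] only 6 remains possible at r5c8. So r5c8=6.
Step 2. [r7c6∈{3,5,7}] 5 has one home in row 7: r7c6. So r7c6=5.
Step 3. [r2c8∈{8}] r2c8 has the single candidate 8. So r2c8=8.
Step 4. [r8c2∈{2,3,4,6,9}] 4 has one home in row 8: r8c2. So r8c2=4.
Step 5. [r6c7∈{2,3}] r6c7 is the only open cell in row 6 admitting 2. So r6c7=2.
Step 6. [r4c1∈{9}] only 9 remains possible at r4c1, so r4c1=9.
Step 7. [r9c2∈{2,6,8,9}] in col 2, 9 fits only at r9c2 ⇒ r9c2=9.
Step 8. [r8c8∈{1,2,7}] 1 has one home in col 8: r8c8. So r8c8=1.
Step 9. [r8c9∈{5,6,7,9}] in row 8, 5 fits only at r8c9. So r8c9=5.
Step 10. [r8c6∈{3,7}] across col 6, 3 lands solely at r8c6, so r8c6=3.
Step 11. [r7c7∈{8}] only 8 remains possible at r7c7, so r7c7=8.
Step 12. [r7c3∈{7}] only 7 remains possible at r7c3 ⇒ r7c3=7.
Step 13. [r9c7∈{6}] nothing but 6 survives at r9c7. So r9c7=6.
Step 14. [r8c4∈{2,7}] 7 has one home in row 8: r8c4. So r8c4=7.
Step 15. [r5c7∈{3,9}] col 7 places 3 nowhere but r5c7 ⇒ r5c7=3.
Step 16. [r5c2∈{5}] r5c2 is down to just 5. So r5c2=5.
Step 17. [r7c8∈{2}] r7c8 has the single candidate 2, so r7c8=2.
Step 18. [r6c5∈{1,5}] across row 6, 5 lands solely at r6c5. So r6c5=5.
Step 19. [r3c7∈{1,4}] r3c7 is the only open cell in row 3 admitting 1. So r3c7=1.
Step 20. [r3c2∈{8}] nothing but 8 survives at r3c2. So r3c2=8.
Step 21. [r5c9∈{9}] r5c9 has the single candidate 9, so r5c9=9.
Step 22. [r9c4∈{2}] r9c4 has the single candidate 2, so r9c4=2.
Step 23. [r2c2∈{2}] nothing but 2 survives at r2c2 ⇒ r2c2=2.
Step 24. [r8c3∈{6}] r8c3 has the single candidate 6. So r8c3=6.
Step 25. [r1c4∈{5}] r1c4's peers cover all but 5 ⇒ r1c4=5.
Step 26. [r7c1∈{3}] r7c1 is down to just 3. So r7c1=3.
Step 27. [r1c5∈{6}] only 6 remains possible at r1c5. So r1c5=6.
Step 28. [r8c1∈{2}] r8c1's peers cover all but 2, so r8c1=2.
Step 29. [r6c2∈{3}] nothing but 3 survives at r6c2. So r6c2=3.
Step 30. [r3c6∈{4}] only 4 remains possible at r3c6. So r3c6=4.
Step 31. [r6c3∈{1}] r6c3's peers cover all but 1 ⇒ r6c3=1.
Step 32. [r2c9∈{6}] r2c9 is down to just 6, so r2c9=6.
Step 33. [r1c7∈{4}] nothing but 4 survives at r1c7 ⇒ r1c7=4.
Step 34. [r2c6∈{9}] only 9 remains possible at r2c6. So r2c6=9.
Step 35. [r4c4∈{8}] only 8 remains possible at r4c4. So r4c4=8.
Step 36. [r9c8∈{7}] r9c8 has the single candidate 7. So r9c8=7.
Step 37. [r3c9∈{7}] only 7 remains possible at r3c9 ⇒ r3c9=7.
Step 38. [r8c7∈{9}] nothing but 9 survives at r8c7 ⇒ r8c7=9.
Step 39. [r4c2∈{6}] r4c2's peers cover all but 6. So r4c2=6.
Step 40. [r9c3∈{8}] nothing but 8 survives at r9c3, so r9c3=8.
Step 41. [r5c6∈{7}] nothing but 7 survives at r5c6 ⇒ r5c6=7.
Step 42. [r5c5∈{1}] r5c5 is down to just 1, so r5c5=1.

Answer: 1 7 9 5 6 8 4 3 2 / 4 2 3 1 7 9 5 8 6 / 6 8 5 3 2 4 1 9 7 / 9 6 4 8 3 2 7 5 1 / 8 5 2 4 1 7 3 6 9 / 7 3 1 9 5 6 2 4 8 / 3 1 7 6 9 5 8 2 4 / 2 4 6 7 8 3 9 1 5 / 5 9 8 2 4 1 6 7 3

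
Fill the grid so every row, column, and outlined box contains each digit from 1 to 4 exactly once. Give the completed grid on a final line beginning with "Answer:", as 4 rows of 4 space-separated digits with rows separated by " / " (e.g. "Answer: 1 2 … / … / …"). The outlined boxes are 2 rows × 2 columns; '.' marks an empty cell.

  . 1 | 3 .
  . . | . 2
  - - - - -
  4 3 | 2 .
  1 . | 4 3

Step 1. [r1c1∈{2}] nothing but 2 survives at r1c1. So r1c1=2.
Step 2. [r2c1∈{3}] nothing but 3 survives at r2c1 ⇒ r2c1=3.
Step 3. [r2c3∈{1}] r2c3's peers cover all but 1, so r2c3=1.
Step 4. [r3c4∈{1}] nothing but 1 survives at r3c4. So r3c4=1.
Step 5. [r4c2∈{2}] r4c2 is down to just 2 ⇒ r4c2=2.
Step 6. [r1c4∈{4}] only 4 remains possible at r1c4. So r1c4=4.
Step 7. [r2c2∈{4}] nothing but 4 survives at r2c2. So r2c2=4.

Answer: 2 1 3 4 / 3 4 1 2 / 4 3 2 1 / 1 2 4 3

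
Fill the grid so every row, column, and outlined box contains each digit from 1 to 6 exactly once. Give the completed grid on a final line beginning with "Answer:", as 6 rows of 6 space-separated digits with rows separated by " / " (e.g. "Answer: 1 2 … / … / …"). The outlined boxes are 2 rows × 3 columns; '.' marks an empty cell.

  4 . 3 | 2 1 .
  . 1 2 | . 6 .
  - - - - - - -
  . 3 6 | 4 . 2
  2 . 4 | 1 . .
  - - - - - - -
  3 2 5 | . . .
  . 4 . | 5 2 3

Step 1. [r4c2∈{5}] nothing but 5 survives at r4c2. So r4c2=5.
Step 2. [r2c6∈{4,5}] in row 2, 4 fits only at r2c6. So r2c6=4.
Step 3. [r6c3∈{1}] r6c3's peers cover all but 1. So r6c3=1.
Step 4. [r5c4∈{6}] nothing but 6 survives at r5c4. So r5c4=6.
Step 5. [r2c1∈{5}] r2c1's peers cover all but 5, so r2c1=5.
Step 6. [r3c1∈{1}] r3c1 is down to just 1 ⇒ r3c1=1.
Step 7. [r1c2∈{6}] only 6 remains possible at r1c2, so r1c2=6.
Step 8. [r4c6∈{6}] nothing but 6 survives at r4c6, so r4c6=6.
Step 9. [r1c6∈{5}] nothing but 5 survives at r1c6 ⇒ r1c6=5.
Step 10. [r5c5∈{4}] r5c5 is down to just 4. So r5c5=4.
Step 11. [r3c5∈{5}] only 5 remains possible at r3c5 ⇒ r3c5=5.
Step 12. [r2c4∈{3}] r2c4's peers cover all but 3 ⇒ r2c4=3.
Step 13. [r4c5∈{3}] r4c5 is down to just 3, so r4c5=3.
Step 14. [r5c6∈{1}] r5c6 is down to just 1. So r5c6=1.
Step 15. [r6c1∈{6}] r6c1 is down to just 6. So r6c1=6.

Answer: 4 6 3 2 1 5 / 5 1 2 3 6 4 / 1 3 6 4 5 2 / 2 5 4 1 3 6 / 3 2 5 6 4 1 / 6 4 1 5 2 3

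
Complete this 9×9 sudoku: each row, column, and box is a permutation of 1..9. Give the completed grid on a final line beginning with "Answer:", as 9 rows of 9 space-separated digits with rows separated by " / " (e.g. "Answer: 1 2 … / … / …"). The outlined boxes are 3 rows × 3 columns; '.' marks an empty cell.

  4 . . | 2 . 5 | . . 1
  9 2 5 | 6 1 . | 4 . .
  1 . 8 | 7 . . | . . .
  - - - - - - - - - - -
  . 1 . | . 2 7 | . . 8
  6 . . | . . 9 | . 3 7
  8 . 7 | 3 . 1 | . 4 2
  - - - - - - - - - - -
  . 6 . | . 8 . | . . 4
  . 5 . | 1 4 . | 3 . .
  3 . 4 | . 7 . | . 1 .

Step 1. [r8c8∈{2,6,7,8,9}] across row 8, 8 lands solely at r8c8. So r8c8=8.
Step 2. [r3c2∈{3}] r3c2 has the single candidate 3 ⇒ r3c2=3.
Step 3. [r3c5∈{9}] r3c5 has the single candidate 9, so r3c5=9.
Step 4. [r5c5∈{5}] r5c5's peers cover all but 5 ⇒ r5c5=5.
Step 5. [r6c7∈{5,6,9}] across row 6, 5 lands solely at r6c7, so r6c7=5.
Step 6. [r2c8∈{7}] r2c8 has the single candidate 7. So r2c8=7.
Step 7. [r7c7∈{2,7,9}] r7c7 is the only open cell in col 7 admitting 7. So r7c7=7.
Step 8. [r7c1∈{2}] r7c1 has the single candidate 2. So r7c1=2.
Step 9. [r9c7∈{2,6,9}] r9c7 is the only open cell in box 9 admitting 2, so r9c7=2.
Step 10. [r3c7∈{6}] nothing but 6 survives at r3c7, so r3c7=6.
Step 11. [r8c3∈{9}] r8c3 has the single candidate 9. So r8c3=9.
Step 12. [r9c9∈{5,6,9}] col 9 places 9 nowhere but r9c9 ⇒ r9c9=9.
Step 13. [r4c7∈{9}] nothing but 9 survives at r4c7. So r4c7=9.
Step 14. [r7c8∈{5}] nothing but 5 survives at r7c8, so r7c8=5.
Step 15. [r8c9∈{6}] r8c9's peers cover all but 6, so r8c9=6.
Step 16. [r5c2∈{4}] nothing but 4 survives at r5c2. So r5c2=4.
Step 17. [r1c5∈{3}] nothing but 3 survives at r1c5. So r1c5=3.
Step 18. [r3c8∈{2}] r3c8's peers cover all but 2, so r3c8=2.
Step 19. [r8c1∈{7}] r8c1 has the single candidate 7, so r8c1=7.
Step 20. [r4c8∈{6}] r4c8 has the single candidate 6. So r4c8=6.
Step 21. [r1c2∈{7}] r1c2 has the single candidate 7 ⇒ r1c2=7.
Step 22. [r5c7∈{1}] r5c7 is down to just 1 ⇒ r5c7=1.
Step 23. [r1c8∈{9}] r1c8's peers cover all but 9. So r1c8=9.
Step 24. [r8c6∈{2}] r8c6 has the single candidate 2. So r8c6=2.
Step 25. [r3c6∈{4}] r3c6 has the single candidate 4, so r3c6=4.
Step 26. [r9c2∈{8}] nothing but 8 survives at r9c2, so r9c2=8.
Step 27. [r5c4∈{8}] r5c4's peers cover all but 8. So r5c4=8.
Step 28. [r7c4∈{9}] only 9 remains possible at r7c4. So r7c4=9.
Step 29. [r7c6∈{3}] only 3 remains possible at r7c6, so r7c6=3.
Step 30. [r9c6∈{6}] r9c6's peers cover all but 6 ⇒ r9c6=6.
Step 31. [r2c9∈{3}] r2c9's peers cover all but 3. So r2c9=3.
Step 32. [r7c3∈{1}] nothing but 1 survives at r7c3. So r7c3=1.
Step 33. [r6c5∈{6}] nothing but 6 survives at r6c5, so r6c5=6.
Step 34. [r5c3∈{2}] r5c3's peers cover all but 2, so r5c3=2.
Step 35. [r2c6∈{8}] r2c6 is down to just 8 ⇒ r2c6=8.
Step 36. [r3c9∈{5}] r3c9 has the single candidate 5, so r3c9=5.
Step 37. [r4c1∈{5}] only 5 remains possible at r4c1, so r4c1=5.
Step 38. [r9c4∈{5}] r9c4 has the single candidate 5. So r9c4=5.
Step 39. [r1c7∈{8}] r1c7 has the single candidate 8. So r1c7=8.
Step 40. [r4c3∈{3}] only 3 remains possible at r4c3 ⇒ r4c3=3.
Step 41. [r1c3∈{6}] only 6 remains possible at r1c3. So r1c3=6.
Step 42. [r4c4∈{4}] nothing but 4 survives at r4c4. So r4c4=4.
Step 43. [r6c2∈{9}] nothing but 9 survives at r6c2. So r6c2=9.

Answer: 4 7 6 2 3 5 8 9 1 / 9 2 5 6 1 8 4 7 3 / 1 3 8 7 9 4 6 2 5 / 5 1 3 4 2 7 9 6 8 / 6 4 2 8 5 9 1 3 7 / 8 9 7 3 6 1 5 4 2 / 2 6 1 9 8 3 7 5 4 / 7 5 9 1 4 2 3 8 6 / 3 8 4 5 7 6 2 1 9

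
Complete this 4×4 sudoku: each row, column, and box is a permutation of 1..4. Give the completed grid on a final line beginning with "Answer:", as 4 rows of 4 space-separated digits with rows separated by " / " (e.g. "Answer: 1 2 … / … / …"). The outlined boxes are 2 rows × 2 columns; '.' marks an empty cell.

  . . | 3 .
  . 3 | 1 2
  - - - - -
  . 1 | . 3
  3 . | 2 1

Step 1. [r2c1∈{4}] only 4 remains possible at r2c1 ⇒ r2c1=4.
Step 2. [r3c1∈{2}] r3c1 is down to just 2, so r3c1=2.
Step 3. [r1c4∈{4}] nothing but 4 survives at r1c4 ⇒ r1c4=4.
Step 4. [r1c2∈{2}] r1c2 is down to just 2. So r1c2=2.
Step 5. [r3c3∈{4}] r3c3 has the single candidate 4, so r3c3=4.
Step 6. [r4c2∈{4}] r4c2 has the single candidate 4, so r4c2=4.
Step 7. [r1c1∈{1}] r1c1 is down to just 1. So r1c1=1.

Answer: 1 2 3 4 / 4 3 1 2 / 2 1 4 3 / 3 4 2 1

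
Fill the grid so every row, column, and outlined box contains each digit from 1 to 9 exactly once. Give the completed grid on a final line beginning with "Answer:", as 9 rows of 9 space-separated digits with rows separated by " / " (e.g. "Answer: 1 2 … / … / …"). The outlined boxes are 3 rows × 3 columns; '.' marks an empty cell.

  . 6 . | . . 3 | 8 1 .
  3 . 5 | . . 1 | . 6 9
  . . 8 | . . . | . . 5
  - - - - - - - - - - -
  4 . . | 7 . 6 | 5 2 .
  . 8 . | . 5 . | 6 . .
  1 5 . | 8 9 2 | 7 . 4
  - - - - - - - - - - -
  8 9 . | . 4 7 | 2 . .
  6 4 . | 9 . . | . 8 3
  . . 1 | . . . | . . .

Step 1. [r7c3∈{3}] only 3 remains possible at r7c3 ⇒ r7c3=3.
Step 2. [r8c3∈{2,7}] across row 8, 7 lands solely at r8c3. So r8c3=7.
Step 3. [r8c5∈{1,2}] row 8 places 2 nowhere but r8c5. So r8c5=2.
Step 4. [r1c5∈{7}] r1c5's peers cover all but 7 ⇒ r1c5=7.
Step 5. [r3c8∈{3,4,7}] 7 has one home in box 3: r3c8 ⇒ r3c8=7.
Step 6. [r9c1∈{2,5}] in col 1, 5 fits only at r9c1 ⇒ r9c1=5.
Step 7. [r5c8∈{3,9}] box 6 places 9 nowhere but r5c8. So r5c8=9.
Step 8. [r7c4∈{1,5,6}] box 8 places 1 nowhere but r7c4. So r7c4=1.
Step 9. [r1c3∈{2,4,9}] in col 3, 4 fits only at r1c3, so r1c3=4.
Step 10. [r2c7∈{4}] nothing but 4 survives at r2c7, so r2c7=4.
Step 11. [r2c4∈{2}] r2c4's peers cover all but 2 ⇒ r2c4=2.
Step 12. [r5c4∈{3,4}] across row 5, 3 lands solely at r5c4. So r5c4=3.
Step 13. [r9c4∈{6}] r9c4's peers cover all but 6. So r9c4=6.
Step 14. [r3c6∈{4,9}] across col 6, 9 lands solely at r3c6. So r3c6=9.
Step 15. [r3c1∈{2}] only 2 remains possible at r3c1. So r3c1=2.
Step 16. [r4c9∈{1,8}] row 4 places 8 nowhere but r4c9, so r4c9=8.
Step 17. [r9c6∈{8}] only 8 remains possible at r9c6. So r9c6=8.
Step 18. [r4c2∈{3}] r4c2's peers cover all but 3 ⇒ r4c2=3.
Step 19. [r5c9∈{1}] r5c9 is down to just 1. So r5c9=1.
Step 20. [r7c8∈{5}] r7c8's peers cover all but 5. So r7c8=5.
Step 21. [r5c3∈{2}] only 2 remains possible at r5c3, so r5c3=2.
Step 22. [r2c5∈{8}] nothing but 8 survives at r2c5. So r2c5=8.
Step 23. [r3c4∈{4}] r3c4 has the single candidate 4. So r3c4=4.
Step 24. [r9c8∈{4}] r9c8's peers cover all but 4 ⇒ r9c8=4.
Step 25. [r6c3∈{6}] nothing but 6 survives at r6c3. So r6c3=6.
Step 26. [r5c1∈{7}] nothing but 7 survives at r5c1, so r5c1=7.
Step 27. [r6c8∈{3}] r6c8 is down to just 3. So r6c8=3.
Step 28. [r8c6∈{5}] nothing but 5 survives at r8c6 ⇒ r8c6=5.
Step 29. [r3c2∈{1}] r3c2 is down to just 1, so r3c2=1.
Step 30. [r1c9∈{2}] r1c9 is down to just 2 ⇒ r1c9=2.
Step 31. [r5c6∈{4}] nothing but 4 survives at r5c6. So r5c6=4.
Step 32. [r4c3∈{9}] r4c3 has the single candidate 9 ⇒ r4c3=9.
Step 33. [r9c2∈{2}] r9c2 is down to just 2 ⇒ r9c2=2.
Step 34. [r1c4∈{5}] r1c4's peers cover all but 5, so r1c4=5.
Step 35. [r7c9∈{6}] r7c9's peers cover all but 6 ⇒ r7c9=6.
Step 36. [r2c2∈{7}] r2c2 has the single candidate 7. So r2c2=7.
Step 37. [r1c1∈{9}] only 9 remains possible at r1c1, so r1c1=9.
Step 38. [r9c9∈{7}] r9c9's peers cover all but 7, so r9c9=7.
Step 39. [r9c5∈{3}] only 3 remains possible at r9c5 ⇒ r9c5=3.
Step 40. [r3c5∈{6}] r3c5 is down to just 6. So r3c5=6.
Step 41. [r9c7∈{9}] r9c7 has the single candidate 9 ⇒ r9c7=9.
Step 42. [r4c5∈{1}] r4c5 is down to just 1 ⇒ r4c5=1.
Step 43. [r8c7∈{1}] r8c7 has the single candidate 1. So r8c7=1.
Step 44. [r3c7∈{3}] nothing but 3 survives at r3c7. So r3c7=3.

Answer: 9 6 4 5 7 3 8 1 2 / 3 7 5 2 8 1 4 6 9 / 2 1 8 4 6 9 3 7 5 / 4 3 9 7 1 6 5 2 8 / 7 8 2 3 5 4 6 9 1 / 1 5 6 8 9 2 7 3 4 / 8 9 3 1 4 7 2 5 6 / 6 4 7 9 2 5 1 8 3 / 5 2 1 6 3 8 9 4 7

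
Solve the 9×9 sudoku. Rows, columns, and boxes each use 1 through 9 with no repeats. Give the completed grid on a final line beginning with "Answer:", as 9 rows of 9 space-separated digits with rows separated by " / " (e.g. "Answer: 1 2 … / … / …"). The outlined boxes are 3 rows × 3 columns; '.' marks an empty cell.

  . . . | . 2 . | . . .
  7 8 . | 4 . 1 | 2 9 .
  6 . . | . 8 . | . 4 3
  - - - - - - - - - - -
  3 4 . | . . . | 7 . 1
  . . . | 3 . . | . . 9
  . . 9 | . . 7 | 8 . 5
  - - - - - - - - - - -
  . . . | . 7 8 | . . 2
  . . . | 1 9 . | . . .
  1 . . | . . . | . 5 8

Step 1. [r8c9∈{4,6,7}] across col 9, 4 lands solely at r8c9 ⇒ r8c9=4.
Step 2. [r6c1∈{2}] r6c1 is down to just 2, so r6c1=2.
Step 3. [r6c4∈{6}] r6c4 has the single candidate 6. So r6c4=6.
Step 4. [r7c4∈{5}] r7c4 has the single candidate 5. So r7c4=5.
Step 5. [r8c8∈{3,6,7}] across box 9, 7 lands solely at r8c8, so r8c8=7.
Step 6. [r4c5∈{5}] r4c5 is down to just 5, so r4c5=5.
Step 7. [r2c3∈{3,5}] r2c3 is the only open cell in row 2 admitting 5, so r2c3=5.
Step 8. [r6c2∈{1}] nothing but 1 survives at r6c2, so r6c2=1.
Step 9. [r9c4∈{2}] only 2 remains possible at r9c4 ⇒ r9c4=2.
Step 10. [r2c9∈{6}] r2c9's peers cover all but 6. So r2c9=6.
Step 11. [r9c5∈{3,4,6}] in col 5, 6 fits only at r9c5 ⇒ r9c5=6.
Step 12. [r8c6∈{3}] r8c6 is down to just 3, so r8c6=3.
Step 13. [r8c7∈{6}] r8c7 has the single candidate 6 ⇒ r8c7=6.
Step 14. [r5c7∈{4}] r5c7 is down to just 4. So r5c7=4.
Step 15. [r5c6∈{2}] r5c6 is down to just 2 ⇒ r5c6=2.
Step 16. [r4c6∈{9}] r4c6 is down to just 9 ⇒ r4c6=9.
Step 17. [r5c8∈{6}] r5c8 has the single candidate 6 ⇒ r5c8=6.
Step 18. [r7c2∈{3,6,9}] in col 2, 6 fits only at r7c2. So r7c2=6.
Step 19. [r3c6∈{5}] r3c6 has the single candidate 5. So r3c6=5.
Step 20. [r3c7∈{1}] r3c7 is down to just 1 ⇒ r3c7=1.
Step 21. [r3c3∈{2}] r3c3 has the single candidate 2, so r3c3=2.
Step 22. [r3c2∈{9}] nothing but 9 survives at r3c2 ⇒ r3c2=9.
Step 23. [r8c3∈{8}] r8c3 is down to just 8, so r8c3=8.
Step 24. [r7c1∈{4,9}] col 1 places 9 nowhere but r7c1 ⇒ r7c1=9.
Step 25. [r7c7∈{3}] nothing but 3 survives at r7c7, so r7c7=3.
Step 26. [r7c3∈{4}] r7c3's peers cover all but 4, so r7c3=4.
Step 27. [r1c2∈{3}] only 3 remains possible at r1c2, so r1c2=3.
Step 28. [r5c3∈{7}] r5c3 is down to just 7. So r5c3=7.
Step 29. [r8c1∈{5}] nothing but 5 survives at r8c1 ⇒ r8c1=5.
Step 30. [r3c4∈{7}] r3c4 is down to just 7, so r3c4=7.
Step 31. [r1c3∈{1}] r1c3 has the single candidate 1 ⇒ r1c3=1.
Step 32. [r5c2∈{5}] r5c2 is down to just 5. So r5c2=5.
Step 33. [r8c2∈{2}] r8c2's peers cover all but 2, so r8c2=2.
Step 34. [r7c8∈{1}] nothing but 1 survives at r7c8, so r7c8=1.
Step 35. [r1c7∈{5}] r1c7's peers cover all but 5 ⇒ r1c7=5.
Step 36. [r5c5∈{1}] nothing but 1 survives at r5c5 ⇒ r5c5=1.
Step 37. [r4c3∈{6}] only 6 remains possible at r4c3. So r4c3=6.
Step 38. [r1c6∈{6}] r1c6 has the single candidate 6, so r1c6=6.
Step 39. [r6c5∈{4}] r6c5's peers cover all but 4 ⇒ r6c5=4.
Step 40. [r1c9∈{7}] r1c9 is down to just 7, so r1c9=7.
Step 41. [r9c6∈{4}] r9c6 is down to just 4 ⇒ r9c6=4.
Step 42. [r9c2∈{7}] r9c2's peers cover all but 7. So r9c2=7.
Step 43. [r1c8∈{8}] nothing but 8 survives at r1c8 ⇒ r1c8=8.
Step 44. [r4c4∈{8}] r4c4 is down to just 8, so r4c4=8.
Step 45. [r2c5∈{3}] r2c5 is down to just 3 ⇒ r2c5=3.
Step 46. [r9c3∈{3}] nothing but 3 survives at r9c3, so r9c3=3.
Step 47. [r5c1∈{8}] r5c1 has the single candidate 8. So r5c1=8.
Step 48. [r1c1∈{4}] nothing but 4 survives at r1c1 ⇒ r1c1=4.
Step 49. [r4c8∈{2}] r4c8 has the single candidate 2. So r4c8=2.
Step 50. [r6c8∈{3}] only 3 remains possible at r6c8. So r6c8=3.
Step 51. [r1c4∈{9}] r1c4 is down to just 9. So r1c4=9.
Step 52. [r9c7∈{9}] r9c7's peers cover all but 9, so r9c7=9.

Answer: 4 3 1 9 2 6 5 8 7 / 7 8 5 4 3 1 2 9 6 / 6 9 2 7 8 5 1 4 3 / 3 4 6 8 5 9 7 2 1 / 8 5 7 3 1 2 4 6 9 / 2 1 9 6 4 7 8 3 5 / 9 6 4 5 7 8 3 1 2 / 5 2 8 1 9 3 6 7 4 / 1 7 3 2 6 4 9 5 8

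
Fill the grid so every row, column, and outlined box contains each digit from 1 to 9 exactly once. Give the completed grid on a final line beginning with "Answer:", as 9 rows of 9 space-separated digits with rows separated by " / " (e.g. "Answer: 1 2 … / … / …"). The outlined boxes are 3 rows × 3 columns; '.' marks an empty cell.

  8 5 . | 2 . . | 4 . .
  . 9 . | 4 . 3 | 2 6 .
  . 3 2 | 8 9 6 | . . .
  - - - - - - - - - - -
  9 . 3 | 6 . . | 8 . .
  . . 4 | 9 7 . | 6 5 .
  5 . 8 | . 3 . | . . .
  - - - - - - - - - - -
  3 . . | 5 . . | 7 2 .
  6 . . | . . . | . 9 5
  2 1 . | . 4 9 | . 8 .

Step 1. [r1c5∈{1}] r1c5 has the single candidate 1, so r1c5=1.
Step 2. [r6c4∈{1}] r6c4 has the single candidate 1 ⇒ r6c4=1.
Step 3. [r8c3∈{7}] r8c3's peers cover all but 7, so r8c3=7.
Step 4. [r7c9∈{1,4,6}] box 9 places 4 nowhere but r7c9 ⇒ r7c9=4.
Step 5. [r5c9∈{1,2,3}] in row 5, 3 fits only at r5c9. So r5c9=3.
Step 6. [r4c6∈{2,4,5}] across col 6, 5 lands solely at r4c6, so r4c6=5.
Step 7. [r4c5∈{2}] r4c5's peers cover all but 2 ⇒ r4c5=2.
Step 8. [r8c5∈{8}] r8c5 has the single candidate 8. So r8c5=8.
Step 9. [r6c9∈{2,7,9}] in col 9, 2 fits only at r6c9 ⇒ r6c9=2.
Step 10. [r8c7∈{1,3}] in box 9, 1 fits only at r8c7, so r8c7=1.
Step 11. [r2c3∈{1}] nothing but 1 survives at r2c3. So r2c3=1.
Step 12. [r4c8∈{1,4,7}] in row 4, 4 fits only at r4c8 ⇒ r4c8=4.
Step 13. [r6c8∈{7}] only 7 remains possible at r6c8 ⇒ r6c8=7.
Step 14. [r2c1∈{7}] r2c1 is down to just 7. So r2c1=7.
Step 15. [r3c9∈{1,7}] in row 3, 7 fits only at r3c9. So r3c9=7.
Step 16. [r8c4∈{3}] nothing but 3 survives at r8c4, so r8c4=3.
Step 17. [r6c7∈{9}] r6c7 has the single candidate 9, so r6c7=9.
Step 18. [r4c9∈{1}] r4c9 is down to just 1, so r4c9=1.
Step 19. [r9c3∈{5}] only 5 remains possible at r9c3 ⇒ r9c3=5.
Step 20. [r6c6∈{4}] only 4 remains possible at r6c6 ⇒ r6c6=4.
Step 21. [r4c2∈{7}] r4c2's peers cover all but 7, so r4c2=7.
Step 22. [r7c3∈{9}] only 9 remains possible at r7c3. So r7c3=9.
Step 23. [r2c9∈{8}] r2c9 has the single candidate 8. So r2c9=8.
Step 24. [r5c1∈{1}] r5c1 has the single candidate 1, so r5c1=1.
Step 25. [r8c2∈{4}] only 4 remains possible at r8c2. So r8c2=4.
Step 26. [r9c7∈{3}] nothing but 3 survives at r9c7 ⇒ r9c7=3.
Step 27. [r5c2∈{2}] nothing but 2 survives at r5c2, so r5c2=2.
Step 28. [r8c6∈{2}] nothing but 2 survives at r8c6, so r8c6=2.
Step 29. [r3c1∈{4}] r3c1 has the single candidate 4 ⇒ r3c1=4.
Step 30. [r6c2∈{6}] r6c2 has the single candidate 6, so r6c2=6.
Step 31. [r3c7∈{5}] r3c7's peers cover all but 5 ⇒ r3c7=5.
Step 32. [r1c6∈{7}] nothing but 7 survives at r1c6. So r1c6=7.
Step 33. [r2c5∈{5}] nothing but 5 survives at r2c5 ⇒ r2c5=5.
Step 34. [r7c5∈{6}] r7c5 has the single candidate 6 ⇒ r7c5=6.
Step 35. [r1c9∈{9}] r1c9 has the single candidate 9. So r1c9=9.
Step 36. [r9c4∈{7}] r9c4 is down to just 7, so r9c4=7.
Step 37. [r1c8∈{3}] r1c8 has the single candidate 3 ⇒ r1c8=3.
Step 38. [r1c3∈{6}] r1c3's peers cover all but 6 ⇒ r1c3=6.
Step 39. [r7c6∈{1}] r7c6 is down to just 1. So r7c6=1.
Step 40. [r7c2∈{8}] nothing but 8 survives at r7c2. So r7c2=8.
Step 41. [r5c6∈{8}] r5c6's peers cover all but 8 ⇒ r5c6=8.
Step 42. [r3c8∈{1}] r3c8 has the single candidate 1 ⇒ r3c8=1.
Step 43. [r9c9∈{6}] r9c9's peers cover all but 6, so r9c9=6.

Answer: 8 5 6 2 1 7 4 3 9 / 7 9 1 4 5 3 2 6 8 / 4 3 2 8 9 6 5 1 7 / 9 7 3 6 2 5 8 4 1 / 1 2 4 9 7 8 6 5 3 / 5 6 8 1 3 4 9 7 2 / 3 8 9 5 6 1 7 2 4 / 6 4 7 3 8 2 1 9 5 / 2 1 5 7 4 9 3 8 6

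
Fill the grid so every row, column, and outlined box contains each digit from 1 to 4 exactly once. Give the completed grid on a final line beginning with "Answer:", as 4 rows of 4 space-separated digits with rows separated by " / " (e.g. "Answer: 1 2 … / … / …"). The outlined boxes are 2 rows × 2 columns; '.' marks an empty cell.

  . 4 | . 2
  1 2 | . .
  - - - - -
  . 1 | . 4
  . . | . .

Step 1. [r4c2∈{3}] r4c2's peers cover all but 3, so r4c2=3.
Step 2. [r3c3∈{2,3}] in row 3, 3 fits only at r3c3. So r3c3=3.
Step 3. [r4c3∈{1,2}] r4c3 is the only open cell in col 3 admitting 2 ⇒ r4c3=2.
Step 4. [r2c3∈{4}] only 4 remains possible at r2c3, so r2c3=4.
Step 5. [r2c4∈{3}] only 3 remains possible at r2c4. So r2c4=3.
Step 6. [r3c1∈{2}] r3c1's peers cover all but 2 ⇒ r3c1=2.
Step 7. [r4c4∈{1}] only 1 remains possible at r4c4, so r4c4=1.
Step 8. [r1c3∈{1}] only 1 remains possible at r1c3 ⇒ r1c3=1.
Step 9. [r4c1∈{4}] r4c1's peers cover all but 4 ⇒ r4c1=4.
Step 10. [r1c1∈{3}] r1c1 is down to just 3 ⇒ r1c1=3.

Answer: 3 4 1 2 / 1 2 4 3 / 2 1 3 4 / 4 3 2 1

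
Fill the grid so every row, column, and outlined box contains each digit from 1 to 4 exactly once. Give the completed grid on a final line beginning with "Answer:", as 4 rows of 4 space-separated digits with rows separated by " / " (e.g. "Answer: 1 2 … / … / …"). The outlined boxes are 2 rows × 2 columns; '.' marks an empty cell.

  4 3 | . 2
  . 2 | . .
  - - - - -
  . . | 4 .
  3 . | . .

Step 1. [r4c4∈{1}] nothing but 1 survives at r4c4, so r4c4=1.
Step 2. [r2c3∈{1,3}] 3 has one home in col 3: r2c3, so r2c3=3.
Step 3. [r3c2∈{1}] only 1 remains possible at r3c2, so r3c2=1.
Step 4. [r3c4∈{3}] r3c4's peers cover all but 3. So r3c4=3.
Step 5. [r3c1∈{2}] r3c1 is down to just 2. So r3c1=2.
Step 6. [r4c2∈{4}] r4c2's peers cover all but 4. So r4c2=4.
Step 7. [r2c4∈{4}] nothing but 4 survives at r2c4 ⇒ r2c4=4.
Step 8. [r2c1∈{1}] only 1 remains possible at r2c1. So r2c1=1.
Step 9. [r4c3∈{2}] r4c3 is down to just 2. So r4c3=2.
Step 10. [r1c3∈{1}] nothing but 1 survives at r1c3 ⇒ r1c3=1.

Answer: 4 3 1 2 / 1 2 3 4 / 2 1 4 3 / 3 4 2 1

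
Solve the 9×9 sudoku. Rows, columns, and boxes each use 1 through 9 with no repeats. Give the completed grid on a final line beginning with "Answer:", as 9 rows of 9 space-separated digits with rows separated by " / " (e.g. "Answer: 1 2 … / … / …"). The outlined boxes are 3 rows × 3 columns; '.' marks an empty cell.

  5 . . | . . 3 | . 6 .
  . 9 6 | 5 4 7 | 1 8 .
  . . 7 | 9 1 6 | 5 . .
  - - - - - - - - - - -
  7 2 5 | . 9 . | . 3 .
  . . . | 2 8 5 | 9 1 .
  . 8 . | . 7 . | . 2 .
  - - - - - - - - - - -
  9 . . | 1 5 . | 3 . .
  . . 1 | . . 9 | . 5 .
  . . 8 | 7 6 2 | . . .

Step 1. [r9c7∈{4}] r9c7 has the single candidate 4. So r9c7=4.
Step 2. [r6c7∈{6}] r6c7 is down to just 6. So r6c7=6.
Step 3. [r9c1∈{3}] r9c1 is down to just 3. So r9c1=3.
Step 4. [r2c1∈{2}] only 2 remains possible at r2c1 ⇒ r2c1=2.
Step 5. [r1c3∈{4}] r1c3 has the single candidate 4. So r1c3=4.
Step 6. [r3c9∈{2,3,4}] across row 3, 2 lands solely at r3c9. So r3c9=2.
Step 7. [r7c8∈{7}] only 7 remains possible at r7c8 ⇒ r7c8=7.
Step 8. [r6c4∈{3,4}] box 5 places 3 nowhere but r6c4 ⇒ r6c4=3.
Step 9. [r7c6∈{4,8}] col 6 places 8 nowhere but r7c6. So r7c6=8.
Step 10. [r7c2∈{4,6}] r7c2 is the only open cell in row 7 admitting 4 ⇒ r7c2=4.
Step 11. [r8c1∈{6}] r8c1 is down to just 6. So r8c1=6.
Step 12. [r4c7∈{8}] r4c7's peers cover all but 8. So r4c7=8.
Step 13. [r4c9∈{4}] nothing but 4 survives at r4c9, so r4c9=4.
Step 14. [r6c6∈{1,4}] r6c6 is the only open cell in col 6 admitting 4. So r6c6=4.
Step 15. [r1c9∈{7,9}] across row 1, 9 lands solely at r1c9, so r1c9=9.
Step 16. [r5c2∈{3,6}] across row 5, 6 lands solely at r5c2 ⇒ r5c2=6.
Step 17. [r8c7∈{2}] only 2 remains possible at r8c7, so r8c7=2.
Step 18. [r1c2∈{1}] nothing but 1 survives at r1c2. So r1c2=1.
Step 19. [r3c1∈{8}] nothing but 8 survives at r3c1 ⇒ r3c1=8.
Step 20. [r3c2∈{3}] r3c2's peers cover all but 3 ⇒ r3c2=3.
Step 21. [r5c1∈{4}] r5c1 is down to just 4. So r5c1=4.
Step 22. [r5c9∈{7}] r5c9 has the single candidate 7 ⇒ r5c9=7.
Step 23. [r4c6∈{1}] r4c6 has the single candidate 1, so r4c6=1.
Step 24. [r8c2∈{7}] r8c2's peers cover all but 7 ⇒ r8c2=7.
Step 25. [r8c4∈{4}] only 4 remains possible at r8c4 ⇒ r8c4=4.
Step 26. [r9c9∈{1}] nothing but 1 survives at r9c9. So r9c9=1.
Step 27. [r7c3∈{2}] r7c3 is down to just 2. So r7c3=2.
Step 28. [r7c9∈{6}] r7c9's peers cover all but 6 ⇒ r7c9=6.
Step 29. [r9c2∈{5}] nothing but 5 survives at r9c2 ⇒ r9c2=5.
Step 30. [r6c1∈{1}] only 1 remains possible at r6c1. So r6c1=1.
Step 31. [r4c4∈{6}] only 6 remains possible at r4c4, so r4c4=6.
Step 32. [r3c8∈{4}] only 4 remains possible at r3c8 ⇒ r3c8=4.
Step 33. [r1c5∈{2}] only 2 remains possible at r1c5, so r1c5=2.
Step 34. [r5c3∈{3}] only 3 remains possible at r5c3. So r5c3=3.
Step 35. [r8c5∈{3}] r8c5's peers cover all but 3. So r8c5=3.
Step 36. [r1c4∈{8}] nothing but 8 survives at r1c4. So r1c4=8.
Step 37. [r6c3∈{9}] nothing but 9 survives at r6c3. So r6c3=9.
Step 38. [r2c9∈{3}] nothing but 3 survives at r2c9. So r2c9=3.
Step 39. [r6c9∈{5}] nothing but 5 survives at r6c9, so r6c9=5.
Step 40. [r8c9∈{8}] only 8 remains possible at r8c9 ⇒ r8c9=8.
Step 41. [r9c8∈{9}] only 9 remains possible at r9c8, so r9c8=9.
Step 42. [r1c7∈{7}] r1c7 is down to just 7, so r1c7=7.

Answer: 5 1 4 8 2 3 7 6 9 / 2 9 6 5 4 7 1 8 3 / 8 3 7 9 1 6 5 4 2 / 7 2 5 6 9 1 8 3 4 / 4 6 3 2 8 5 9 1 7 / 1 8 9 3 7 4 6 2 5 / 9 4 2 1 5 8 3 7 6 / 6 7 1 4 3 9 2 5 8 / 3 5 8 7 6 2 4 9 1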